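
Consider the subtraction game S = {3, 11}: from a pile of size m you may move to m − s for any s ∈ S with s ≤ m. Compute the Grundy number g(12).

Compute g(0), g(1), … for moves {3, 11}:
g(0) = mex{} = 0
g(1) = mex{} = 0
g(2) = mex{} = 0
g(3) = mex{0} = 1
g(4) = mex{0} = 1
g(5) = mex{0} = 1
g(6) = mex{1} = 0
g(7) = mex{1} = 0
g(8) = mex{1} = 0
g(9) = mex{0} = 1
g(10) = mex{0} = 1
g(11) = mex{0} = 1
g(12) = mex{0,1} = 2
So g(12) = 2.

2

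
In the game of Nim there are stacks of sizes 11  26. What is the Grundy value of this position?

17

Write each in binary and XOR column by column:
  01011  (11)
  11010  (26)
  -----
  10001  (17)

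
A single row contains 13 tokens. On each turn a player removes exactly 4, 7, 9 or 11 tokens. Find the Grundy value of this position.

Compute g(0), g(1), … for moves {4, 7, 9, 11}:
g(0) = mex{} = 0
g(1) = mex{} = 0
g(2) = mex{} = 0
g(3) = mex{} = 0
g(4) = mex{0} = 1
g(5) = mex{0} = 1
g(6) = mex{0} = 1
g(7) = mex{0} = 1
g(8) = mex{0,1} = 2
g(9) = mex{0,1} = 2
g(10) = mex{0,1} = 2
g(11) = mex{0,1} = 2
g(12) = mex{0,1,2} = 3
g(13) = mex{0,1,2} = 3
So g(13) = 3.

3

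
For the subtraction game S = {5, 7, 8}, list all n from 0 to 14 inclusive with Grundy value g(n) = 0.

0, 1, 2, 3, 4, 13, 14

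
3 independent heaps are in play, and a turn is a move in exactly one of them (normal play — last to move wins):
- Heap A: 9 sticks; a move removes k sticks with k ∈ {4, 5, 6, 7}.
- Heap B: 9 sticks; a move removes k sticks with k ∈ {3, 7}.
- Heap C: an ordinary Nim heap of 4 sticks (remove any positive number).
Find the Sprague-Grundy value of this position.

For heap A, compute g(0), g(1), … with moves {4, 5, 6, 7}:
k:     0  1  2  3  4  5  6  7  8  9
g(k):  0  0  0  0  1  1  1  1  2  2
So g(9) = 2.
For heap B, compute g(0), g(1), … with moves {3, 7}:
k:     0  1  2  3  4  5  6  7  8  9
g(k):  0  0  0  1  1  1  0  2  2  1
So g(9) = 1.
Heap C is a plain Nim heap of size 4, so its Grundy value is 4.
The value of a disjunctive sum is the nim-sum of the parts.
Combined value = 2 XOR 1 XOR 4 = 7.

7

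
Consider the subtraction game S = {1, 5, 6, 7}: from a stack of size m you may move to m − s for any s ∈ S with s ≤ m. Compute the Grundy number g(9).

3

Grundy values for subtraction set {1, 5, 6, 7}:
g(0) = mex{} = 0
g(1) = mex{0} = 1
g(2) = mex{1} = 0
g(3) = mex{0} = 1
g(4) = mex{1} = 0
g(5) = mex{0} = 1
g(6) = mex{0,1} = 2
g(7) = mex{0,1,2} = 3
g(8) = mex{0,1,3} = 2
g(9) = mex{0,1,2} = 3
So g(9) = 3.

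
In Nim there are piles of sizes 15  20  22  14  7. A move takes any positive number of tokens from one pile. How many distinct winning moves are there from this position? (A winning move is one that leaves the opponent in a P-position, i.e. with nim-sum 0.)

Write each in binary and XOR column by column:
  01111  (15)
  10100  (20)
  10110  (22)
  01110  (14)
  00111  (7)
  -----
  00100  (4)
The overall nim-sum is X = 4. A pile of size p has a winning move iff p XOR X < p (reduce it to p XOR X).
  15: 15 XOR 4 = 11 < 15 — winning move (to 11).
  20: 20 XOR 4 = 16 < 20 — winning move (to 16).
  22: 22 XOR 4 = 18 < 22 — winning move (to 18).
  14: 14 XOR 4 = 10 < 14 — winning move (to 10).
  7: 7 XOR 4 = 3 < 7 — winning move (to 3).
That gives 5 winning moves.

5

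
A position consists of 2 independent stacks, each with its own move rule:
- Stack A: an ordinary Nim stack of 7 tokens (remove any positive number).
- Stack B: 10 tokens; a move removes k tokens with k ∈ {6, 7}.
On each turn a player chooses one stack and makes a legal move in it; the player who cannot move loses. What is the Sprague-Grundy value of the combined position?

6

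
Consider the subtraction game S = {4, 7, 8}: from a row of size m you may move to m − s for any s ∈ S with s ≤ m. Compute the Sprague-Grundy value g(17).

Compute g(0), g(1), … for moves {4, 7, 8}:
k:     0  1  2  3  4  5  6  7  8  9 10 11 12 13 14 15 16 17
g(k):  0  0  0  0  1  1  1  1  2  2  2  2  0  0  0  0  1  1
So g(17) = 1.

1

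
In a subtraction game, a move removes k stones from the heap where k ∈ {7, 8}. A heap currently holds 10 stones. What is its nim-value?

Compute g(0), g(1), … for moves {7, 8}:
k:     0  1  2  3  4  5  6  7  8  9 10
g(k):  0  0  0  0  0  0  0  1  1  1  1
So g(10) = 1.

1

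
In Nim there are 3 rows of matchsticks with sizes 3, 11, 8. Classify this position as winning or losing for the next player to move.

Write each in binary and XOR column by column:
  0011  (3)
  1011  (11)
  1000  (8)
  ----
  0000  (0)
The nim-sum is 0, so this is a P-position: the player to move is in a losing position under optimal play.

Losing position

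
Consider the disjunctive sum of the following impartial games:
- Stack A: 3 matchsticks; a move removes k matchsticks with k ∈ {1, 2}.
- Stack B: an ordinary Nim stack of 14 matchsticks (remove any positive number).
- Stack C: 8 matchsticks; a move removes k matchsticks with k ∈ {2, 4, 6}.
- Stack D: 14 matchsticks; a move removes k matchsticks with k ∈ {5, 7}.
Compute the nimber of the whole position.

14

Build the Grundy sequence for stack A with g(k) = mex{g(k−s) : s ∈ {1, 2}, s ≤ k}:
k:     0  1  2  3
g(k):  0  1  2  0
So g(3) = 0.
Stack B is a plain Nim stack of size 14, so its Grundy value is 14.
For stack C, compute g(0), g(1), … with moves {2, 4, 6}:
g(0) = mex{} = 0
g(1) = mex{} = 0
g(2) = mex{0} = 1
g(3) = mex{0} = 1
g(4) = mex{0,1} = 2
g(5) = mex{0,1} = 2
g(6) = mex{0,1,2} = 3
g(7) = mex{0,1,2} = 3
g(8) = mex{1,2,3} = 0
So g(8) = 0.
Build the Grundy sequence for stack D with g(k) = mex{g(k−s) : s ∈ {5, 7}, s ≤ k}:
g(0) = mex{} = 0
g(1) = mex{} = 0
g(2) = mex{} = 0
g(3) = mex{} = 0
g(4) = mex{} = 0
g(5) = mex{0} = 1
g(6) = mex{0} = 1
g(7) = mex{0} = 1
g(8) = mex{0} = 1
g(9) = mex{0} = 1
g(10) = mex{0,1} = 2
g(11) = mex{0,1} = 2
g(12) = mex{1} = 0
g(13) = mex{1} = 0
g(14) = mex{1} = 0
So g(14) = 0.
By the Sprague-Grundy theorem, the Grundy value of a sum of independent games is the XOR of the component values.
Combined value = 0 ⊕ 14 ⊕ 0 ⊕ 0 = 14.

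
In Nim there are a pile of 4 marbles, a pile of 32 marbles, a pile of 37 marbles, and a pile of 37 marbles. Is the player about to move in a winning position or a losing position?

Winning position

Nim-sum: 4 ^ 32 ^ 37 ^ 37 = 36.
The nim-sum is 36 ≠ 0, so this is an N-position: the player to move can win.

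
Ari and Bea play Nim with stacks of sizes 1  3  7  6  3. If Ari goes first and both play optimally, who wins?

Bea wins

Compute the nim-sum pairwise:
1 XOR 3 = 2
2 XOR 7 = 5
5 XOR 6 = 3
3 XOR 3 = 0
The nim-sum is 0, so this is a P-position: the player to move is in a losing position under optimal play; Ari is about to move from it and so loses — Bea wins.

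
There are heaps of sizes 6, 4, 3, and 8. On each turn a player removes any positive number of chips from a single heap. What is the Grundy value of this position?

9

Bitwise XOR of the heap sizes:
  0110  (6)
  0100  (4)
  0011  (3)
  1000  (8)
  ----
  1001  (9)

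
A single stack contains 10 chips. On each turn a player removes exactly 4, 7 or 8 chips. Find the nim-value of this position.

2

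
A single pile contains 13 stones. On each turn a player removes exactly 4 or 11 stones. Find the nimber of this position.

Build the Grundy sequence with g(k) = mex{g(k−s) : s ∈ {4, 11}, s ≤ k}:
g(0) = mex{} = 0
g(1) = mex{} = 0
g(2) = mex{} = 0
g(3) = mex{} = 0
g(4) = mex{0} = 1
g(5) = mex{0} = 1
g(6) = mex{0} = 1
g(7) = mex{0} = 1
g(8) = mex{1} = 0
g(9) = mex{1} = 0
g(10) = mex{1} = 0
g(11) = mex{0,1} = 2
g(12) = mex{0} = 1
g(13) = mex{0} = 1
So g(13) = 1.

1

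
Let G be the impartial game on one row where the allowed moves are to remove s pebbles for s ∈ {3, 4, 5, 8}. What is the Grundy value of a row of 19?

Grundy values for subtraction set {3, 4, 5, 8}:
k:     0  1  2  3  4  5  6  7  8  9 10 11 12 13 14 15 16 17 18 19
g(k):  0  0  0  1  1  1  2  2  2  3  3  0  0  0  1  1  1  2  2  2
So g(19) = 2.

2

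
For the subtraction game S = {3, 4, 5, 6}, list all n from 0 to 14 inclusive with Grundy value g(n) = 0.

Compute g(0), g(1), … for moves {3, 4, 5, 6}:
k:     0  1  2  3  4  5  6  7  8  9 10 11 12 13 14
g(k):  0  0  0  1  1  1  2  2  2  0  0  0  1  1  1
The P-positions (g = 0) in 0..14 are 0, 1, 2, 9, 10, 11.

0, 1, 2, 9, 10, 11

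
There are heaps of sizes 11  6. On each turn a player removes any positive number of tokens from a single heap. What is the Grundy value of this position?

13

Nim-sum: 11 ⊕ 6 = 13.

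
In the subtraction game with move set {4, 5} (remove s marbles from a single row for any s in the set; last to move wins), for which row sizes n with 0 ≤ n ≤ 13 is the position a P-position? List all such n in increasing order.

0, 1, 2, 3, 9, 10, 11, 12

Build the Grundy sequence with g(k) = mex{g(k−s) : s ∈ {4, 5}, s ≤ k}:
g(0) = mex{} = 0
g(1) = mex{} = 0
g(2) = mex{} = 0
g(3) = mex{} = 0
g(4) = mex{0} = 1
g(5) = mex{0} = 1
g(6) = mex{0} = 1
g(7) = mex{0} = 1
g(8) = mex{0,1} = 2
g(9) = mex{1} = 0
g(10) = mex{1} = 0
g(11) = mex{1} = 0
g(12) = mex{1,2} = 0
g(13) = mex{0,2} = 1
The P-positions (g = 0) in 0..13 are 0, 1, 2, 3, 9, 10, 11, 12.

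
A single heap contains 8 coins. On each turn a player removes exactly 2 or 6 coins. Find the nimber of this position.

0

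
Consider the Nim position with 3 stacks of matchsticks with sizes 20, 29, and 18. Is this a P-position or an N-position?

Nim-sum: 20 ⊕ 29 ⊕ 18 = 27.
The nim-sum is 27 ≠ 0, so this is an N-position: the player to move can win.

N-position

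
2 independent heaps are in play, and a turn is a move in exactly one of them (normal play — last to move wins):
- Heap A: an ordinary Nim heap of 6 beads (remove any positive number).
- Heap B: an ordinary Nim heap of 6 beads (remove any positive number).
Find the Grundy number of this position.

Heap A is a plain Nim heap of size 6, so its Grundy value is 6.
Heap B is a plain Nim heap of size 6, so its Grundy value is 6.
By the Sprague-Grundy theorem, the Grundy value of a sum of independent games is the XOR of the component values.
Combined value = 6 XOR 6 = 0.

0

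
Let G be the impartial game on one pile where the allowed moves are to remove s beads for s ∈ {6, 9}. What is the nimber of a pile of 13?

2

Compute g(0), g(1), … for moves {6, 9}:
k:     0  1  2  3  4  5  6  7  8  9 10 11 12 13
g(k):  0  0  0  0  0  0  1  1  1  1  1  1  2  2
So g(13) = 2.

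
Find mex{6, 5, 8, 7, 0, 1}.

2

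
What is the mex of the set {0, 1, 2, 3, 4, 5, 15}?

6

The values 0, 1, 2, 3, 4, 5 are all present; 6 is the first non-negative integer missing from the set.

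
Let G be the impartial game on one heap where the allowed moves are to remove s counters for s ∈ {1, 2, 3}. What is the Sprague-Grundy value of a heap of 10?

Build the Grundy sequence with g(k) = mex{g(k−s) : s ∈ {1, 2, 3}, s ≤ k}:
k:     0  1  2  3  4  5  6  7  8  9 10
g(k):  0  1  2  3  0  1  2  3  0  1  2
So g(10) = 2.

2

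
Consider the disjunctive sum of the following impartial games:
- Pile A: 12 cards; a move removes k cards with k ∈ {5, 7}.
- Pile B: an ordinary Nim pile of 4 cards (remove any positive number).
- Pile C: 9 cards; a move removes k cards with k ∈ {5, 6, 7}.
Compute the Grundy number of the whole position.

5

Grundy values for pile A (subtraction set {5, 7}):
k:     0  1  2  3  4  5  6  7  8  9 10 11 12
g(k):  0  0  0  0  0  1  1  1  1  1  2  2  0
So g(12) = 0.
Pile B is a plain Nim pile of size 4, so its Grundy value is 4.
Build the Grundy sequence for pile C with g(k) = mex{g(k−s) : s ∈ {5, 6, 7}, s ≤ k}:
k:     0  1  2  3  4  5  6  7  8  9
g(k):  0  0  0  0  0  1  1  1  1  1
So g(9) = 1.
The value of a disjunctive sum is the nim-sum of the parts.
Combined value = 0 ⊕ 4 ⊕ 1 = 5.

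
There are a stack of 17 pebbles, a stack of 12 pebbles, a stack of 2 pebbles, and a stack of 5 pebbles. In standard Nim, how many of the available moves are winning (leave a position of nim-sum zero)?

Nim-sum: 17 XOR 12 XOR 2 XOR 5 = 26.
The overall nim-sum is X = 26. A stack of size p has a winning move iff p XOR X < p (reduce it to p XOR X).
  17: 17 XOR 26 = 11 < 17 — winning move (to 11).
  12: 12 XOR 26 = 22 ≥ 12 — no move.
  2: 2 XOR 26 = 24 ≥ 2 — no move.
  5: 5 XOR 26 = 31 ≥ 5 — no move.
That gives 1 winning move.

1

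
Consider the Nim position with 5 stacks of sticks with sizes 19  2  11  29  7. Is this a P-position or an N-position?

Nim-sum: 19 ^ 2 ^ 11 ^ 29 ^ 7 = 0.
The nim-sum is 0, so this is a P-position: the player to move is in a losing position under optimal play.

P-position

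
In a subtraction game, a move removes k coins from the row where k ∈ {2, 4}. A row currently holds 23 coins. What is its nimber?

2

Grundy values for subtraction set {2, 4}:
k:     0  1  2  3  4  5  6  7  8  9 10 11 12 13 14 15 16 17 18 19 20 21 22 23
g(k):  0  0  1  1  2  2  0  0  1  1  2  2  0  0  1  1  2  2  0  0  1  1  2  2
So g(23) = 2.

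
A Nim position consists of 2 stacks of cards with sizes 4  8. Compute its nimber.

12

Write each in binary and XOR column by column:
  0100  (4)
  1000  (8)
  ----
  1100  (12)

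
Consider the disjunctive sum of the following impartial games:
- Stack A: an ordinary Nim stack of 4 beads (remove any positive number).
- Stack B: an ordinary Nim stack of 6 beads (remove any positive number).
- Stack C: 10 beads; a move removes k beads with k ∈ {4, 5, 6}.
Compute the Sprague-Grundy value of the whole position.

Stack A is a plain Nim stack of size 4, so its Grundy value is 4.
Stack B is a plain Nim stack of size 6, so its Grundy value is 6.
Build the Grundy sequence for stack C with g(k) = mex{g(k−s) : s ∈ {4, 5, 6}, s ≤ k}:
g(0) = mex{} = 0
g(1) = mex{} = 0
g(2) = mex{} = 0
g(3) = mex{} = 0
g(4) = mex{0} = 1
g(5) = mex{0} = 1
g(6) = mex{0} = 1
g(7) = mex{0} = 1
g(8) = mex{0,1} = 2
g(9) = mex{0,1} = 2
g(10) = mex{1} = 0
So g(10) = 0.
The value of a disjunctive sum is the nim-sum of the parts.
Combined value = 4 ⊕ 6 ⊕ 0 = 2.

2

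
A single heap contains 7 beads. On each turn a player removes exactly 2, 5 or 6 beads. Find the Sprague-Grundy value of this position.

Compute g(0), g(1), … for moves {2, 5, 6}:
k:     0  1  2  3  4  5  6  7
g(k):  0  0  1  1  0  2  1  3
So g(7) = 3.

3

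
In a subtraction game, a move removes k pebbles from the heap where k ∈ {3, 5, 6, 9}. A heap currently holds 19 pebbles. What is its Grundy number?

Grundy values for subtraction set {3, 5, 6, 9}:
k:     0  1  2  3  4  5  6  7  8  9 10 11 12 13 14 15 16 17 18 19
g(k):  0  0  0  1  1  1  2  2  2  3  3  3  0  0  0  1  1  1  2  2
So g(19) = 2.

2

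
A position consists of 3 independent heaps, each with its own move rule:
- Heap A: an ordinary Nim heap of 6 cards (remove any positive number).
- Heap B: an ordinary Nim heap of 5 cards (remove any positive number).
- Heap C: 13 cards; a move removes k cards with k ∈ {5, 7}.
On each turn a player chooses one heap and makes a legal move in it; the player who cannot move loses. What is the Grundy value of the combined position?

3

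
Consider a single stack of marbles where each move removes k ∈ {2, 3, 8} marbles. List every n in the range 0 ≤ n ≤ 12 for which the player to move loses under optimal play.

0, 1, 5, 6, 10, 11

Grundy values for subtraction set {2, 3, 8}:
k:     0  1  2  3  4  5  6  7  8  9 10 11 12
g(k):  0  0  1  1  2  0  0  1  1  2  0  0  1
The P-positions (g = 0) in 0..12 are 0, 1, 5, 6, 10, 11.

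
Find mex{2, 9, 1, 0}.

The values 0, 1, 2 are all present; 3 is the first non-negative integer missing from the set.

3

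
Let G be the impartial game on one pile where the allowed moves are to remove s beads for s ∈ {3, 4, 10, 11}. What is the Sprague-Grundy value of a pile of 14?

Compute g(0), g(1), … for moves {3, 4, 10, 11}:
g(0) = mex{} = 0
g(1) = mex{} = 0
g(2) = mex{} = 0
g(3) = mex{0} = 1
g(4) = mex{0} = 1
g(5) = mex{0} = 1
g(6) = mex{0,1} = 2
g(7) = mex{1} = 0
g(8) = mex{1} = 0
g(9) = mex{1,2} = 0
g(10) = mex{0,2} = 1
g(11) = mex{0} = 1
g(12) = mex{0} = 1
g(13) = mex{0,1} = 2
g(14) = mex{1} = 0
So g(14) = 0.

0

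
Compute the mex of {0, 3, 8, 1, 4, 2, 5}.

6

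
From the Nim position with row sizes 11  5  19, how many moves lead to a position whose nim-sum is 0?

1

Nim-sum: 11 ^ 5 ^ 19 = 29.
The overall nim-sum is X = 29. A row of size p has a winning move iff p XOR X < p (reduce it to p XOR X).
  11: 11 XOR 29 = 22 ≥ 11 — no move.
  5: 5 XOR 29 = 24 ≥ 5 — no move.
  19: 19 XOR 29 = 14 < 19 — winning move (to 14).
That gives 1 winning move.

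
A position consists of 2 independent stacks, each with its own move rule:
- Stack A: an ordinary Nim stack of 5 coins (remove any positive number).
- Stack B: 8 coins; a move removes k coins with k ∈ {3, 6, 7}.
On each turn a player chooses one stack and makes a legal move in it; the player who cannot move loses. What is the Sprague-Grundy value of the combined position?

7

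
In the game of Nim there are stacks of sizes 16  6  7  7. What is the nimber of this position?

22

Nim-sum: 16 ⊕ 6 ⊕ 7 ⊕ 7 = 22.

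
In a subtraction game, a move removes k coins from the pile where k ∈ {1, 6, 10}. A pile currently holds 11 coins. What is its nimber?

Grundy values for subtraction set {1, 6, 10}:
g(0) = mex{} = 0
g(1) = mex{0} = 1
g(2) = mex{1} = 0
g(3) = mex{0} = 1
g(4) = mex{1} = 0
g(5) = mex{0} = 1
g(6) = mex{0,1} = 2
g(7) = mex{1,2} = 0
g(8) = mex{0} = 1
g(9) = mex{1} = 0
g(10) = mex{0} = 1
g(11) = mex{1} = 0
So g(11) = 0.

0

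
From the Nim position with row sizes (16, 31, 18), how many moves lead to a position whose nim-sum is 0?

3

Compute the nim-sum pairwise:
16 ⊕ 31 = 15
15 ⊕ 18 = 29
The overall nim-sum is X = 29. A row of size p has a winning move iff p XOR X < p (reduce it to p XOR X).
  16: 16 XOR 29 = 13 < 16 — winning move (to 13).
  31: 31 XOR 29 = 2 < 31 — winning move (to 2).
  18: 18 XOR 29 = 15 < 18 — winning move (to 15).
That gives 3 winning moves.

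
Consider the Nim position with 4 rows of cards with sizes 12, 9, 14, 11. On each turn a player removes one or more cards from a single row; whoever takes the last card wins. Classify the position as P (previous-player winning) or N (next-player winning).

P-position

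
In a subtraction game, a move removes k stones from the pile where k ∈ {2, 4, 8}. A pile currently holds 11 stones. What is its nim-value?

2

Grundy values for subtraction set {2, 4, 8}:
g(0) = mex{} = 0
g(1) = mex{} = 0
g(2) = mex{0} = 1
g(3) = mex{0} = 1
g(4) = mex{0,1} = 2
g(5) = mex{0,1} = 2
g(6) = mex{1,2} = 0
g(7) = mex{1,2} = 0
g(8) = mex{0,2} = 1
g(9) = mex{0,2} = 1
g(10) = mex{0,1} = 2
g(11) = mex{0,1} = 2
So g(11) = 2.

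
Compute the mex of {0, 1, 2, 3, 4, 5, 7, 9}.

6

The values 0, 1, 2, 3, 4, 5 are all present; 6 is the first non-negative integer missing from the set.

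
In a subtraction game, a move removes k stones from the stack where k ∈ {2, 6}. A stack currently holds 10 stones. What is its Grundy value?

1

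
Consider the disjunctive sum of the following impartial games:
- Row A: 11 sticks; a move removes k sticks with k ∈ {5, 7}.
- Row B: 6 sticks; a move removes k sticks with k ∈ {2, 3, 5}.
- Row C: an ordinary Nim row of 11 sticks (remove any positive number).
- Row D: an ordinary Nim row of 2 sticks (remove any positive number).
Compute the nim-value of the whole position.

8

Build the Grundy sequence for row A with g(k) = mex{g(k−s) : s ∈ {5, 7}, s ≤ k}:
k:     0  1  2  3  4  5  6  7  8  9 10 11
g(k):  0  0  0  0  0  1  1  1  1  1  2  2
So g(11) = 2.
For row B, compute g(0), g(1), … with moves {2, 3, 5}:
k:     0  1  2  3  4  5  6
g(k):  0  0  1  1  2  2  3
So g(6) = 3.
Row C is a plain Nim row of size 11, so its Grundy value is 11.
Row D is a plain Nim row of size 2, so its Grundy value is 2.
By the Sprague-Grundy theorem, the Grundy value of a sum of independent games is the XOR of the component values.
Combined value = 2 XOR 3 XOR 11 XOR 2 = 8.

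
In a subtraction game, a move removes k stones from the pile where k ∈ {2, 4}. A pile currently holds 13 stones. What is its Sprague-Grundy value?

Build the Grundy sequence with g(k) = mex{g(k−s) : s ∈ {2, 4}, s ≤ k}:
k:     0  1  2  3  4  5  6  7  8  9 10 11 12 13
g(k):  0  0  1  1  2  2  0  0  1  1  2  2  0  0
So g(13) = 0.

0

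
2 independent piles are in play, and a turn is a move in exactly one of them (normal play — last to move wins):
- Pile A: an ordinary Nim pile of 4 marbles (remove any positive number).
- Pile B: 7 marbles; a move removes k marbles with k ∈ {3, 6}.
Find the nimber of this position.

Pile A is a plain Nim pile of size 4, so its Grundy value is 4.
Build the Grundy sequence for pile B with g(k) = mex{g(k−s) : s ∈ {3, 6}, s ≤ k}:
g(0) = mex{} = 0
g(1) = mex{} = 0
g(2) = mex{} = 0
g(3) = mex{0} = 1
g(4) = mex{0} = 1
g(5) = mex{0} = 1
g(6) = mex{0,1} = 2
g(7) = mex{0,1} = 2
So g(7) = 2.
By the Sprague-Grundy theorem, the Grundy value of a sum of independent games is the XOR of the component values.
Combined value = 4 ⊕ 2 = 6.

6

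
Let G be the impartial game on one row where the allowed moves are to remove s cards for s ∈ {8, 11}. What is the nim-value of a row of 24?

Grundy values for subtraction set {8, 11}:
k:     0  1  2  3  4  5  6  7  8  9 10 11 12 13 14 15 16 17 18 19 20 21 22 23 24
g(k):  0  0  0  0  0  0  0  0  1  1  1  1  1  1  1  1  2  2  2  0  0  0  0  0  0
So g(24) = 0.

0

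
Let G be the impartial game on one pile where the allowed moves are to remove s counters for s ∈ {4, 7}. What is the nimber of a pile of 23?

0

Compute g(0), g(1), … for moves {4, 7}:
k:     0  1  2  3  4  5  6  7  8  9 10 11 12 13 14 15 16 17 18 19 20 21 22 23
g(k):  0  0  0  0  1  1  1  1  2  2  2  0  0  0  0  1  1  1  1  2  2  2  0  0
So g(23) = 0.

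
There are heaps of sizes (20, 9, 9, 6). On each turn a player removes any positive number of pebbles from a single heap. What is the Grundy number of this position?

Nim-sum: 20 ^ 9 ^ 9 ^ 6 = 18.

18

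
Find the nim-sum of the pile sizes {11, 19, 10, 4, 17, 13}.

10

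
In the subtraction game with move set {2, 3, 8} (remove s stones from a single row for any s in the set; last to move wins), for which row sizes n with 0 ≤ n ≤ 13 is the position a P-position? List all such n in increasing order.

0, 1, 5, 6, 10, 11

Build the Grundy sequence with g(k) = mex{g(k−s) : s ∈ {2, 3, 8}, s ≤ k}:
g(0) = mex{} = 0
g(1) = mex{} = 0
g(2) = mex{0} = 1
g(3) = mex{0} = 1
g(4) = mex{0,1} = 2
g(5) = mex{1} = 0
g(6) = mex{1,2} = 0
g(7) = mex{0,2} = 1
g(8) = mex{0} = 1
g(9) = mex{0,1} = 2
g(10) = mex{1} = 0
g(11) = mex{1,2} = 0
g(12) = mex{0,2} = 1
g(13) = mex{0} = 1
The P-positions (g = 0) in 0..13 are 0, 1, 5, 6, 10, 11.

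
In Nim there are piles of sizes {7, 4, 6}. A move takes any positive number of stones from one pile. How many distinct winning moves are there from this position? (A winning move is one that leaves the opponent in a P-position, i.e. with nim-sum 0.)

3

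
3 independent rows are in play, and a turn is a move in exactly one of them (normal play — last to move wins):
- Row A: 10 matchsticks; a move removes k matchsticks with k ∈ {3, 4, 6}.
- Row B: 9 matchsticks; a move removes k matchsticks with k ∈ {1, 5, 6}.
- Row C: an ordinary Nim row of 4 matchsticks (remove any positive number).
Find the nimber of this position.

For row A, compute g(0), g(1), … with moves {3, 4, 6}:
k:     0  1  2  3  4  5  6  7  8  9 10
g(k):  0  0  0  1  1  1  2  2  2  0  0
So g(10) = 0.
Grundy values for row B (subtraction set {1, 5, 6}):
g(0) = mex{} = 0
g(1) = mex{0} = 1
g(2) = mex{1} = 0
g(3) = mex{0} = 1
g(4) = mex{1} = 0
g(5) = mex{0} = 1
g(6) = mex{0,1} = 2
g(7) = mex{0,1,2} = 3
g(8) = mex{0,1,3} = 2
g(9) = mex{0,1,2} = 3
So g(9) = 3.
Row C is a plain Nim row of size 4, so its Grundy value is 4.
The value of a disjunctive sum is the nim-sum of the parts.
Combined value = 0 ⊕ 3 ⊕ 4 = 7.

7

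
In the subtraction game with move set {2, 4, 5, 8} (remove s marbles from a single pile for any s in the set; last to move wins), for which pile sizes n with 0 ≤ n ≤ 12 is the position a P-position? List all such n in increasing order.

0, 1, 7, 10

Build the Grundy sequence with g(k) = mex{g(k−s) : s ∈ {2, 4, 5, 8}, s ≤ k}:
g(0) = mex{} = 0
g(1) = mex{} = 0
g(2) = mex{0} = 1
g(3) = mex{0} = 1
g(4) = mex{0,1} = 2
g(5) = mex{0,1} = 2
g(6) = mex{0,1,2} = 3
g(7) = mex{1,2} = 0
g(8) = mex{0,1,2,3} = 4
g(9) = mex{0,2} = 1
g(10) = mex{1,2,3,4} = 0
g(11) = mex{0,1,3} = 2
g(12) = mex{0,2,4} = 1
The P-positions (g = 0) in 0..12 are 0, 1, 7, 10.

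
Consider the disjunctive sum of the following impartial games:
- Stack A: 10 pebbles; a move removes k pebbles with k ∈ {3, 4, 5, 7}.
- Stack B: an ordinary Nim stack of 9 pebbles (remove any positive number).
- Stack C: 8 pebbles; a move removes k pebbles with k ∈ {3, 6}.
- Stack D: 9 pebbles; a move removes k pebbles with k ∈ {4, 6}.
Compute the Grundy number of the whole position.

Grundy values for stack A (subtraction set {3, 4, 5, 7}):
g(0) = mex{} = 0
g(1) = mex{} = 0
g(2) = mex{} = 0
g(3) = mex{0} = 1
g(4) = mex{0} = 1
g(5) = mex{0} = 1
g(6) = mex{0,1} = 2
g(7) = mex{0,1} = 2
g(8) = mex{0,1} = 2
g(9) = mex{0,1,2} = 3
g(10) = mex{1,2} = 0
So g(10) = 0.
Stack B is a plain Nim stack of size 9, so its Grundy value is 9.
Grundy values for stack C (subtraction set {3, 6}):
k:     0  1  2  3  4  5  6  7  8
g(k):  0  0  0  1  1  1  2  2  2
So g(8) = 2.
For stack D, compute g(0), g(1), … with moves {4, 6}:
g(0) = mex{} = 0
g(1) = mex{} = 0
g(2) = mex{} = 0
g(3) = mex{} = 0
g(4) = mex{0} = 1
g(5) = mex{0} = 1
g(6) = mex{0} = 1
g(7) = mex{0} = 1
g(8) = mex{0,1} = 2
g(9) = mex{0,1} = 2
So g(9) = 2.
The value of a disjunctive sum is the nim-sum of the parts.
Combined value = 0 XOR 9 XOR 2 XOR 2 = 9.

9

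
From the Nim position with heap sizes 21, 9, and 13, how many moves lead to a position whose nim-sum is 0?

Write each in binary and XOR column by column:
  10101  (21)
  01001  (9)
  01101  (13)
  -----
  10001  (17)
The overall nim-sum is X = 17. A heap of size p has a winning move iff p XOR X < p (reduce it to p XOR X).
  21: 21 XOR 17 = 4 < 21 — winning move (to 4).
  9: 9 XOR 17 = 24 ≥ 9 — no move.
  13: 13 XOR 17 = 28 ≥ 13 — no move.
That gives 1 winning move.

1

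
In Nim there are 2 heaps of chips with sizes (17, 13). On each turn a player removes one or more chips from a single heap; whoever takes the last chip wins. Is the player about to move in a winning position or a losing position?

Winning position

Compute the nim-sum pairwise:
17 ⊕ 13 = 28
The nim-sum is 28 ≠ 0, so this is an N-position: the player to move can win.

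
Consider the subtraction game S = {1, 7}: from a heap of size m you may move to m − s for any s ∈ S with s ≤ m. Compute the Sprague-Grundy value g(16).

Build the Grundy sequence with g(k) = mex{g(k−s) : s ∈ {1, 7}, s ≤ k}:
k:     0  1  2  3  4  5  6  7  8  9 10 11 12 13 14 15 16
g(k):  0  1  0  1  0  1  0  1  0  1  0  1  0  1  0  1  0
So g(16) = 0.

0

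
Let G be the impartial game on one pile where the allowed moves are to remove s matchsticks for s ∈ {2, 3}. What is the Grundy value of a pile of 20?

Build the Grundy sequence with g(k) = mex{g(k−s) : s ∈ {2, 3}, s ≤ k}:
k:     0  1  2  3  4  5  6  7  8  9 10 11 12 13 14 15 16 17 18 19 20
g(k):  0  0  1  1  2  0  0  1  1  2  0  0  1  1  2  0  0  1  1  2  0
So g(20) = 0.

0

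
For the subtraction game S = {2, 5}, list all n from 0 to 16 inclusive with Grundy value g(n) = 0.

0, 1, 4, 7, 8, 11, 14, 15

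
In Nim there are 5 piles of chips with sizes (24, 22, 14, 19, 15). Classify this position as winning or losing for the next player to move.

Nim-sum: 24 ⊕ 22 ⊕ 14 ⊕ 19 ⊕ 15 = 28.
The nim-sum is 28 ≠ 0, so this is an N-position: the player to move can win.

Winning position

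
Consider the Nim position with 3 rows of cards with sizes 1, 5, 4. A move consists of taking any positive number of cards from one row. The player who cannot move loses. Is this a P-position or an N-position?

P-position

Compute the nim-sum pairwise:
1 ^ 5 = 4
4 ^ 4 = 0
The nim-sum is 0, so this is a P-position: the player to move is in a losing position under optimal play.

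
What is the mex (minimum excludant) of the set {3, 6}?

0 is not in the set, so the mex is 0.

0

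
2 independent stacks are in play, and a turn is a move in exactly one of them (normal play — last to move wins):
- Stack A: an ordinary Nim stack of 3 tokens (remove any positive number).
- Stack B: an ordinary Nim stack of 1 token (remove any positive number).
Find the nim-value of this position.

2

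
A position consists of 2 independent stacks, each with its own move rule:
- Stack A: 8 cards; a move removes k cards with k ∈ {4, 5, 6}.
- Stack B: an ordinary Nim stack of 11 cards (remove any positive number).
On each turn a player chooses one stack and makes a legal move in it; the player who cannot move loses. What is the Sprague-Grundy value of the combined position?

9

For stack A, compute g(0), g(1), … with moves {4, 5, 6}:
k:     0  1  2  3  4  5  6  7  8
g(k):  0  0  0  0  1  1  1  1  2
So g(8) = 2.
Stack B is a plain Nim stack of size 11, so its Grundy value is 11.
By the Sprague-Grundy theorem, the Grundy value of a sum of independent games is the XOR of the component values.
Combined value = 2 XOR 11 = 9.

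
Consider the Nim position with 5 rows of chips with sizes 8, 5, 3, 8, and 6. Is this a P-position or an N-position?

P-position

Nim-sum: 8 ^ 5 ^ 3 ^ 8 ^ 6 = 0.
The nim-sum is 0, so this is a P-position: the player to move is in a losing position under optimal play.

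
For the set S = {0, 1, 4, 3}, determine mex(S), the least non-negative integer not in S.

The values 0, 1 are all present; 2 is the first non-negative integer missing from the set.

2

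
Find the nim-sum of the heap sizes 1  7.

6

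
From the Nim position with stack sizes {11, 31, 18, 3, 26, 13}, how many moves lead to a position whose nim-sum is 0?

3

Nim-sum: 11 XOR 31 XOR 18 XOR 3 XOR 26 XOR 13 = 18.
The overall nim-sum is X = 18. A stack of size p has a winning move iff p XOR X < p (reduce it to p XOR X).
  11: 11 XOR 18 = 25 ≥ 11 — no move.
  31: 31 XOR 18 = 13 < 31 — winning move (to 13).
  18: 18 XOR 18 = 0 < 18 — winning move (to 0).
  3: 3 XOR 18 = 17 ≥ 3 — no move.
  26: 26 XOR 18 = 8 < 26 — winning move (to 8).
  13: 13 XOR 18 = 31 ≥ 13 — no move.
That gives 3 winning moves.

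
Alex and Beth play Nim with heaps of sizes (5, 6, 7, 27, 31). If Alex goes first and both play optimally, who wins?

Nim-sum: 5 ⊕ 6 ⊕ 7 ⊕ 27 ⊕ 31 = 0.
The nim-sum is 0, so this is a P-position: the player to move is in a losing position under optimal play; Alex is about to move from it and so loses — Beth wins.

Beth wins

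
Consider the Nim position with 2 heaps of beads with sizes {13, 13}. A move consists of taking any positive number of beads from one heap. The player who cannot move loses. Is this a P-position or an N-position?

Compute the nim-sum pairwise:
13 ^ 13 = 0
The nim-sum is 0, so this is a P-position: the player to move is in a losing position under optimal play.

P-position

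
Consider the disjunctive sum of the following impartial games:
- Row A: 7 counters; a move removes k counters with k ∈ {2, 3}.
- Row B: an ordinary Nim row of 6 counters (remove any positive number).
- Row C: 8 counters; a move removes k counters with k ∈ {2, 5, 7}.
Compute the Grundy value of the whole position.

5

For row A, compute g(0), g(1), … with moves {2, 3}:
k:     0  1  2  3  4  5  6  7
g(k):  0  0  1  1  2  0  0  1
So g(7) = 1.
Row B is a plain Nim row of size 6, so its Grundy value is 6.
Build the Grundy sequence for row C with g(k) = mex{g(k−s) : s ∈ {2, 5, 7}, s ≤ k}:
k:     0  1  2  3  4  5  6  7  8
g(k):  0  0  1  1  0  2  1  3  2
So g(8) = 2.
The value of a disjunctive sum is the nim-sum of the parts.
Combined value = 1 ⊕ 6 ⊕ 2 = 5.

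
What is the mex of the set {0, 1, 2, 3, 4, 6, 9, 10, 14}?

5

The values 0, 1, 2, 3, 4 are all present; 5 is the first non-negative integer missing from the set.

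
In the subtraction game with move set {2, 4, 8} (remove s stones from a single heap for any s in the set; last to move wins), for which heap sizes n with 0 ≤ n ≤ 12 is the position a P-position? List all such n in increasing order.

0, 1, 6, 7, 12

Grundy values for subtraction set {2, 4, 8}:
k:     0  1  2  3  4  5  6  7  8  9 10 11 12
g(k):  0  0  1  1  2  2  0  0  1  1  2  2  0
The P-positions (g = 0) in 0..12 are 0, 1, 6, 7, 12.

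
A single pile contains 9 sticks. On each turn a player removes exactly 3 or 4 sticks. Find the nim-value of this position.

Compute g(0), g(1), … for moves {3, 4}:
g(0) = mex{} = 0
g(1) = mex{} = 0
g(2) = mex{} = 0
g(3) = mex{0} = 1
g(4) = mex{0} = 1
g(5) = mex{0} = 1
g(6) = mex{0,1} = 2
g(7) = mex{1} = 0
g(8) = mex{1} = 0
g(9) = mex{1,2} = 0
So g(9) = 0.

0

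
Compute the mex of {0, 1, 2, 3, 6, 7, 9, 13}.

4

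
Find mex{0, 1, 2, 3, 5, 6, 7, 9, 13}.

4

The values 0, 1, 2, 3 are all present; 4 is the first non-negative integer missing from the set.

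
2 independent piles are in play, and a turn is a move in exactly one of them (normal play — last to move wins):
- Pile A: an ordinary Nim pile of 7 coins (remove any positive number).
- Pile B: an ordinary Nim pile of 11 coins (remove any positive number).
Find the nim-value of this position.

Pile A is a plain Nim pile of size 7, so its Grundy value is 7.
Pile B is a plain Nim pile of size 11, so its Grundy value is 11.
The value of a disjunctive sum is the nim-sum of the parts.
Combined value = 7 XOR 11 = 12.

12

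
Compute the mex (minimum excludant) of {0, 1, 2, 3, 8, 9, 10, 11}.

The values 0, 1, 2, 3 are all present; 4 is the first non-negative integer missing from the set.

4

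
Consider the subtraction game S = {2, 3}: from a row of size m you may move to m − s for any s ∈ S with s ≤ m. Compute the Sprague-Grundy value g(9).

2

Grundy values for subtraction set {2, 3}:
g(0) = mex{} = 0
g(1) = mex{} = 0
g(2) = mex{0} = 1
g(3) = mex{0} = 1
g(4) = mex{0,1} = 2
g(5) = mex{1} = 0
g(6) = mex{1,2} = 0
g(7) = mex{0,2} = 1
g(8) = mex{0} = 1
g(9) = mex{0,1} = 2
So g(9) = 2.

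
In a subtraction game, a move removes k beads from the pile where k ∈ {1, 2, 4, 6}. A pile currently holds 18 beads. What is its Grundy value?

Grundy values for subtraction set {1, 2, 4, 6}:
k:     0  1  2  3  4  5  6  7  8  9 10 11 12 13 14 15 16 17 18
g(k):  0  1  2  0  1  2  3  4  0  1  2  0  1  2  3  4  0  1  2
So g(18) = 2.

2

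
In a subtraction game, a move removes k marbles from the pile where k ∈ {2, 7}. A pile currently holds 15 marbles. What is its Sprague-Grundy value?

1

Build the Grundy sequence with g(k) = mex{g(k−s) : s ∈ {2, 7}, s ≤ k}:
k:     0  1  2  3  4  5  6  7  8  9 10 11 12 13 14 15
g(k):  0  0  1  1  0  0  1  1  2  0  0  1  1  0  0  1
So g(15) = 1.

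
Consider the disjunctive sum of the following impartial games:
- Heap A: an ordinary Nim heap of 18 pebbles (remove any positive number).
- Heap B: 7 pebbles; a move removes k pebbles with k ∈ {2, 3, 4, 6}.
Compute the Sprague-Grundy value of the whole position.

17

Heap A is a plain Nim heap of size 18, so its Grundy value is 18.
For heap B, compute g(0), g(1), … with moves {2, 3, 4, 6}:
k:     0  1  2  3  4  5  6  7
g(k):  0  0  1  1  2  2  3  3
So g(7) = 3.
The value of a disjunctive sum is the nim-sum of the parts.
Combined value = 18 XOR 3 = 17.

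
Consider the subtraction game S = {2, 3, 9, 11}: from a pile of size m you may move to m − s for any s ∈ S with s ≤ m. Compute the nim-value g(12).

Build the Grundy sequence with g(k) = mex{g(k−s) : s ∈ {2, 3, 9, 11}, s ≤ k}:
g(0) = mex{} = 0
g(1) = mex{} = 0
g(2) = mex{0} = 1
g(3) = mex{0} = 1
g(4) = mex{0,1} = 2
g(5) = mex{1} = 0
g(6) = mex{1,2} = 0
g(7) = mex{0,2} = 1
g(8) = mex{0} = 1
g(9) = mex{0,1} = 2
g(10) = mex{0,1} = 2
g(11) = mex{0,1,2} = 3
g(12) = mex{0,1,2} = 3
So g(12) = 3.

3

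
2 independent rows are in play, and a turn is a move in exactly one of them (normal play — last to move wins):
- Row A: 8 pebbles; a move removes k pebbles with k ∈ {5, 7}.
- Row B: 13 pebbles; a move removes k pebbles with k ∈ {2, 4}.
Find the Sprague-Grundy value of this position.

1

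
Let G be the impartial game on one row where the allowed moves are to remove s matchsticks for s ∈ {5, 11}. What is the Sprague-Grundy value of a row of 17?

Compute g(0), g(1), … for moves {5, 11}:
k:     0  1  2  3  4  5  6  7  8  9 10 11 12 13 14 15 16 17
g(k):  0  0  0  0  0  1  1  1  1  1  0  2  2  2  2  1  0  0
So g(17) = 0.

0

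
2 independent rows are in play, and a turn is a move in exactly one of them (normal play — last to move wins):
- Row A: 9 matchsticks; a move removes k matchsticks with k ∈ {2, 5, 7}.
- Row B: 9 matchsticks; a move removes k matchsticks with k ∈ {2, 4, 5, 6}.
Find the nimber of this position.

For row A, compute g(0), g(1), … with moves {2, 5, 7}:
k:     0  1  2  3  4  5  6  7  8  9
g(k):  0  0  1  1  0  2  1  3  2  2
So g(9) = 2.
Build the Grundy sequence for row B with g(k) = mex{g(k−s) : s ∈ {2, 4, 5, 6}, s ≤ k}:
g(0) = mex{} = 0
g(1) = mex{} = 0
g(2) = mex{0} = 1
g(3) = mex{0} = 1
g(4) = mex{0,1} = 2
g(5) = mex{0,1} = 2
g(6) = mex{0,1,2} = 3
g(7) = mex{0,1,2} = 3
g(8) = mex{1,2,3} = 0
g(9) = mex{1,2,3} = 0
So g(9) = 0.
The value of a disjunctive sum is the nim-sum of the parts.
Combined value = 2 ⊕ 0 = 2.

2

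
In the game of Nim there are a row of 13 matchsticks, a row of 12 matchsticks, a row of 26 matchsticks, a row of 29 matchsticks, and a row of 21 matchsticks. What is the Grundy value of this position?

19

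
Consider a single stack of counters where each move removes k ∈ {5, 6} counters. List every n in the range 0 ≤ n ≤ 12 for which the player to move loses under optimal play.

0, 1, 2, 3, 4, 11, 12

Compute g(0), g(1), … for moves {5, 6}:
g(0) = mex{} = 0
g(1) = mex{} = 0
g(2) = mex{} = 0
g(3) = mex{} = 0
g(4) = mex{} = 0
g(5) = mex{0} = 1
g(6) = mex{0} = 1
g(7) = mex{0} = 1
g(8) = mex{0} = 1
g(9) = mex{0} = 1
g(10) = mex{0,1} = 2
g(11) = mex{1} = 0
g(12) = mex{1} = 0
The P-positions (g = 0) in 0..12 are 0, 1, 2, 3, 4, 11, 12.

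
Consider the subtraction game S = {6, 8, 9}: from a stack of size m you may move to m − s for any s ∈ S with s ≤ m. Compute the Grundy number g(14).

2

Grundy values for subtraction set {6, 8, 9}:
k:     0  1  2  3  4  5  6  7  8  9 10 11 12 13 14
g(k):  0  0  0  0  0  0  1  1  1  1  1  1  2  2  2
So g(14) = 2.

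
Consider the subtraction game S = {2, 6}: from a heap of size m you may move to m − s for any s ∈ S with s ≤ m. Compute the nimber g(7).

1

Grundy values for subtraction set {2, 6}:
g(0) = mex{} = 0
g(1) = mex{} = 0
g(2) = mex{0} = 1
g(3) = mex{0} = 1
g(4) = mex{1} = 0
g(5) = mex{1} = 0
g(6) = mex{0} = 1
g(7) = mex{0} = 1
So g(7) = 1.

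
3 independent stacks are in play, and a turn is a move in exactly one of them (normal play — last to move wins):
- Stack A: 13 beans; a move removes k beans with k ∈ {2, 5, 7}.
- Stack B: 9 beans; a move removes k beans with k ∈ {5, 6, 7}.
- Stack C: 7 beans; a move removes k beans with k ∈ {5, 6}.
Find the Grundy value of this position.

Grundy values for stack A (subtraction set {2, 5, 7}):
g(0) = mex{} = 0
g(1) = mex{} = 0
g(2) = mex{0} = 1
g(3) = mex{0} = 1
g(4) = mex{1} = 0
g(5) = mex{0,1} = 2
g(6) = mex{0} = 1
g(7) = mex{0,1,2} = 3
g(8) = mex{0,1} = 2
g(9) = mex{0,1,3} = 2
g(10) = mex{1,2} = 0
g(11) = mex{0,1,2} = 3
g(12) = mex{0,2,3} = 1
g(13) = mex{1,2,3} = 0
So g(13) = 0.
Build the Grundy sequence for stack B with g(k) = mex{g(k−s) : s ∈ {5, 6, 7}, s ≤ k}:
g(0) = mex{} = 0
g(1) = mex{} = 0
g(2) = mex{} = 0
g(3) = mex{} = 0
g(4) = mex{} = 0
g(5) = mex{0} = 1
g(6) = mex{0} = 1
g(7) = mex{0} = 1
g(8) = mex{0} = 1
g(9) = mex{0} = 1
So g(9) = 1.
For stack C, compute g(0), g(1), … with moves {5, 6}:
g(0) = mex{} = 0
g(1) = mex{} = 0
g(2) = mex{} = 0
g(3) = mex{} = 0
g(4) = mex{} = 0
g(5) = mex{0} = 1
g(6) = mex{0} = 1
g(7) = mex{0} = 1
So g(7) = 1.
By the Sprague-Grundy theorem, the Grundy value of a sum of independent games is the XOR of the component values.
Combined value = 0 ⊕ 1 ⊕ 1 = 0.

0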